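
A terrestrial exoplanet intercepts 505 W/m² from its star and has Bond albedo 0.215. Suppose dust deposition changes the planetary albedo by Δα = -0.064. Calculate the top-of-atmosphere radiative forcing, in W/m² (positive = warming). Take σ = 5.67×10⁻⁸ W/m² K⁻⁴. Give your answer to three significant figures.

8.08 W/m²

TOA radiative forcing: ΔF = −S·Δα/4 = −505.0·(-0.064)/4 = 8.080 W/m².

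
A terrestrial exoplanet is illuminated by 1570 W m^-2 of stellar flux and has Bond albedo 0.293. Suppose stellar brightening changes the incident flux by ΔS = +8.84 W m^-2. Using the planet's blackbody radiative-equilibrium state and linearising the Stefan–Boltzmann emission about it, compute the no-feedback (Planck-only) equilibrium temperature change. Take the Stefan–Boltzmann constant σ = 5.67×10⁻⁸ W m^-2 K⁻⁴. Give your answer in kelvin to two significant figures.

0.37 K

Reference equilibrium: T_e = [S(1−α)/(4σ)]^(1/4) = 264.5 K.
Only a fraction (1−α) is absorbed and it's spread over 4πR², so ΔF = (1−α)ΔS/4 = 1.562 W m^-2.
Linearising σT⁴ gives d(σT⁴)/dT = 4σT_e³ = 4.197 W m^-2 per K.
So ΔT₀ = 1.562/4.197 = 0.372 K.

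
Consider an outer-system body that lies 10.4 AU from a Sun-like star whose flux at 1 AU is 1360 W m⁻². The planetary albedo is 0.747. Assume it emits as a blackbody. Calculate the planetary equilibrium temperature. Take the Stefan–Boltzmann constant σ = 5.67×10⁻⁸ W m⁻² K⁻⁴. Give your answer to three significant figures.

61.2 K

Irradiance scales as 1/d², so S = 1360 W m⁻² × (1/10.4)² = 12.57 W m⁻².
Absorbed flux (global mean): S(1−α)/4 = 12.57·0.253/4 = 0.7953 W m⁻².
Set σT⁴ = 0.7953 → T = (0.7953/σ)^(1/4) = 61.20 K.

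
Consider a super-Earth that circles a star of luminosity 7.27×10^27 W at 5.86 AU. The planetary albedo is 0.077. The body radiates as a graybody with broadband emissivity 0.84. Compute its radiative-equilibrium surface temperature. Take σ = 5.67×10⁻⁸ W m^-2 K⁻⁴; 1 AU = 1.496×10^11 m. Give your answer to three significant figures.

Orbital distance: d = 5.86 AU = 8.767×10^11 m.
S = L/(4πd²) = 752.8 W m^-2.
Absorbed flux (global mean): S(1−α)/4 = 752.8·0.923/4 = 173.7 W m^-2.
Equating to εσT⁴ with ε = 0.84: T = (173.7/0.84σ)^(1/4) = 245.7 K.

246 K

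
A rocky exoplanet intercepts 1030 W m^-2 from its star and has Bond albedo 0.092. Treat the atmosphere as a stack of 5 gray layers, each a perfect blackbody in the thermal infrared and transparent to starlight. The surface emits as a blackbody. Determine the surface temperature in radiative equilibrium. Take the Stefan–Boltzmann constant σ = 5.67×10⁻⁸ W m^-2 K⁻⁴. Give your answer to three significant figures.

OLR = S(1−α)/4 = 233.8 W m^-2; the top layer radiates at T_e = 253.4 K.
With N = 5 opaque layers, T_s = (N+1)^(1/4)·T_e = 6^(1/4)·253.4 = 396.6 K.

397 K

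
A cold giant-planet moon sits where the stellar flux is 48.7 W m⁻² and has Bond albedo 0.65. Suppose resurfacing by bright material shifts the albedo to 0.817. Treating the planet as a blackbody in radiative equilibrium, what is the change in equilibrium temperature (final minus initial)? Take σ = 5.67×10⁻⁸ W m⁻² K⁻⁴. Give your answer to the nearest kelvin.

Before: T₁ = [48.70·0.35/(4σ)]^(1/4) = 93.11 K.
Final:   T₂ = [S(1−0.817)/(4σ)]^(1/4) = 79.17 K.
Change: 79.17 − 93.11 = -13.93 K.

-14 K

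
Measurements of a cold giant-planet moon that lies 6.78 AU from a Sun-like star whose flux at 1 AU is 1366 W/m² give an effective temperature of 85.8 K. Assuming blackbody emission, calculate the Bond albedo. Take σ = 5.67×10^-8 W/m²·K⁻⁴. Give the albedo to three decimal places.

0.586

By the inverse-square law, S = 1366/6.78² = 29.72 W/m².
Rearranging the radiative balance, α = 1 − 4σT⁴/S.
4σT⁴ = 4·5.67×10⁻⁸·(85.8)⁴ = 12.29 W/m².
1−α = 12.29/29.72 = 0.4136, so α = 0.5864.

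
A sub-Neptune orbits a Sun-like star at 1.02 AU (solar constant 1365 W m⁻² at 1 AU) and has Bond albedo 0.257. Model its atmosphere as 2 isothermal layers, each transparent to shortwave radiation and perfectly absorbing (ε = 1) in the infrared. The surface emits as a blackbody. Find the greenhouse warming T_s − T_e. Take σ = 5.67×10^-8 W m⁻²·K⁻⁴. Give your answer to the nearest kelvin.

By the inverse-square law, S = 1365/1.02² = 1312 W m⁻².
The effective emission temperature is T_e = [S(1−α)/(4σ)]^¼ = 256.0 K.
T_s = (N+1)^(1/4)·T_e = 337.0 K.
Warming: T_s − T_e = 80.93 K.

81 kelvin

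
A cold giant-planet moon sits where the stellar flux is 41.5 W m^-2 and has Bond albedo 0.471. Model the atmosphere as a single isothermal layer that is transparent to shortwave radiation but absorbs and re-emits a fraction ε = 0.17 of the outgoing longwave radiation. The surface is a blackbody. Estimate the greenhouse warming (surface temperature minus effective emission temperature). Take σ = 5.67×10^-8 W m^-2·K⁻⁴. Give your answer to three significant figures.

At the top of the atmosphere, σT_e⁴ = S(1−α)/4 = 5.488 W m^-2, giving T_e = 99.19 K.
Surface balance with a leaky layer gives σT_s⁴ = σT_e⁴·2/(2−ε), so T_s = T_e·[2/(2−0.17)]^(1/4) = 101.4 K.
T_s − T_e = 101.4 − 99.19 = 2.227 K.

2.23 K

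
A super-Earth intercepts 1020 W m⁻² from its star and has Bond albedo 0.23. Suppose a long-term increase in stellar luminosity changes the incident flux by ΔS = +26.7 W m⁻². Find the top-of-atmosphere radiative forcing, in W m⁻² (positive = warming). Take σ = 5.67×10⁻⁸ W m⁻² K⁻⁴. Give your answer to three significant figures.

5.14 W m⁻²

Only a fraction (1−α) is absorbed and it's spread over 4πR², so ΔF = (1−α)ΔS/4 = 5.140 W m⁻².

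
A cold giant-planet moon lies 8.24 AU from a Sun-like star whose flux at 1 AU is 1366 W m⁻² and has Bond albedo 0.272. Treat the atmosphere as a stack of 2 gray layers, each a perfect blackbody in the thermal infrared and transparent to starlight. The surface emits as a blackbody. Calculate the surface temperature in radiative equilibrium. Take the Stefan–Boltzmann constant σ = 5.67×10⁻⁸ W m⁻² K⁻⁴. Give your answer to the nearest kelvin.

Flux at the orbit: S = 1366/(8.24)² = 20.12 W m⁻².
OLR = S(1−α)/4 = 3.662 W m⁻²; the top layer radiates at T_e = 89.64 K.
Layer-by-layer balance gives σT_s⁴ = (N+1)σT_e⁴, so T_s = 3^¼·89.64 = 118.0 K.

118 K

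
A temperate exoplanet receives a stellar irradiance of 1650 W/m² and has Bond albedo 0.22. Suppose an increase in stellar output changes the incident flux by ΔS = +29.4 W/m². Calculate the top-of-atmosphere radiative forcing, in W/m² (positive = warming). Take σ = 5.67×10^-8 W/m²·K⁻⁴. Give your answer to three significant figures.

5.73 W/m²

ΔF = Δ[S(1−α)]/4 = (1−0.22)·+29.4/4 = 5.733 W/m².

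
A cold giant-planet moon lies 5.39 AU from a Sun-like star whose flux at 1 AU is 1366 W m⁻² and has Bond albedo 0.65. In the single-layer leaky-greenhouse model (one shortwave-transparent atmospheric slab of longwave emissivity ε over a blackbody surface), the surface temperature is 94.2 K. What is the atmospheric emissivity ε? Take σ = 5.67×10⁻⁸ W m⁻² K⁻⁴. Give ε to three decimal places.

Irradiance scales as 1/d², so S = 1366 W m⁻² × (1/5.39)² = 47.02 W m⁻².
Effective temperature: T_e = [S(1−α)/(4σ)]^(1/4) = 92.29 K.
Inverting T_s⁴ = 2T_e⁴/(2−ε): (T_e/T_s)⁴ = 0.9215, so ε = 2(1 − 0.9215) = 0.1570.

0.157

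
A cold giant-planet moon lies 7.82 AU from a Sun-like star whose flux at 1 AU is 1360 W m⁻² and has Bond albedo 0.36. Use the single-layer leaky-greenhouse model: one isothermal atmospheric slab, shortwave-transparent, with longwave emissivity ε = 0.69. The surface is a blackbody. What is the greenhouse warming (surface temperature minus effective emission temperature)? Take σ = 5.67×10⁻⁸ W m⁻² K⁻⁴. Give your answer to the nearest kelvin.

Irradiance scales as 1/d², so S = 1360 W m⁻² × (1/7.82)² = 22.24 W m⁻².
Effective emission temperature (TOA balance): σT_e⁴ = S(1−α)/4 = 3.558 W m⁻² → T_e = 89.01 K.
The surface balance (absorbed SW + ε·downward IR = σT_s⁴) with T_a⁴ = T_s⁴/2 reduces to T_s = T_e·[2/(2−ε)]^¼ = 98.94 K.
The atmosphere warms the surface by 9.931 K.

10 K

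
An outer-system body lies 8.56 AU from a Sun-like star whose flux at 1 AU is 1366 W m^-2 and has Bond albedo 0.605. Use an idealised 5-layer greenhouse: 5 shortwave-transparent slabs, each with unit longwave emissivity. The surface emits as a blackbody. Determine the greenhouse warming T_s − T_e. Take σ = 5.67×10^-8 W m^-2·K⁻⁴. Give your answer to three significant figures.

42.7 kelvin

By the inverse-square law, S = 1366/8.56² = 18.64 W m^-2.
OLR = S(1−α)/4 = 1.841 W m^-2; the top layer radiates at T_e = 75.49 K.
Surface: T_s = (6)^¼·T_e = 118.1 K.
So the greenhouse effect raises the surface by 118.1 − 75.49 = 42.66 K.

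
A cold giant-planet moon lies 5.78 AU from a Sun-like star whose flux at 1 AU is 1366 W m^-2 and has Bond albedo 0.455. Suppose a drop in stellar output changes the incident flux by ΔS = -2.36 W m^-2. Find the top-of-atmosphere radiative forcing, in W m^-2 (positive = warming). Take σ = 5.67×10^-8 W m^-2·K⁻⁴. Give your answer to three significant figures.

-0.322 W m^-2

By the inverse-square law, S = 1366/5.78² = 40.89 W m^-2.
ΔF = Δ[S(1−α)]/4 = (1−0.455)·-2.36/4 = -0.3215 W m^-2.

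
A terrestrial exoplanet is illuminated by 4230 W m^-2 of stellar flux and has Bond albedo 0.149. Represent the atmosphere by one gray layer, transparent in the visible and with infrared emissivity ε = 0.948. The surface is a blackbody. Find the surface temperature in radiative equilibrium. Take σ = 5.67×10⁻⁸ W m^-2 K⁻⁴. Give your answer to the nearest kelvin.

At the top of the atmosphere, σT_e⁴ = S(1−α)/4 = 899.9 W m^-2, giving T_e = 354.9 K.
Surface balance with a leaky layer gives σT_s⁴ = σT_e⁴·2/(2−ε), so T_s = T_e·[2/(2−0.948)]^(1/4) = 416.8 K.

417 K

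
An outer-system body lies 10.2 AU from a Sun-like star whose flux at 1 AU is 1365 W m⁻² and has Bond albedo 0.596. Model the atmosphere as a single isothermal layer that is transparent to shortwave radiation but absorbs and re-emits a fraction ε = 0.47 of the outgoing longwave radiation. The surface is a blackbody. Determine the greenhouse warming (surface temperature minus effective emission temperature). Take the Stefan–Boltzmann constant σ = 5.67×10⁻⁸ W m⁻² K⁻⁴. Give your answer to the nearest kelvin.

Irradiance scales as 1/d², so S = 1365 W m⁻² × (1/10.2)² = 13.12 W m⁻².
The planet radiates to space at T_e = [S(1−α)/(4σ)]^(1/4) = 69.53 K.
Surface balance with a leaky layer gives σT_s⁴ = σT_e⁴·2/(2−ε), so T_s = T_e·[2/(2−0.47)]^(1/4) = 74.35 K.
T_s − T_e = 74.35 − 69.53 = 4.816 K.

5 K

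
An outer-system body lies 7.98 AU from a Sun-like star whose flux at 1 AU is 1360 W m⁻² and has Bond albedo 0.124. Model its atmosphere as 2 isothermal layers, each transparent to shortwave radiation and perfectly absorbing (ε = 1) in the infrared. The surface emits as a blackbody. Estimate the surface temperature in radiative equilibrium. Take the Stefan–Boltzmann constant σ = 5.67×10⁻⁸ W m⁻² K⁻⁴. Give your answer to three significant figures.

125 K

By the inverse-square law, S = 1360/7.98² = 21.36 W m⁻².
Top-of-atmosphere balance: σT_e⁴ = S(1−α)/4 = 4.677 W m⁻² → T_e = 95.30 K.
With N = 2 opaque layers, T_s = (N+1)^(1/4)·T_e = 3^(1/4)·95.30 = 125.4 K.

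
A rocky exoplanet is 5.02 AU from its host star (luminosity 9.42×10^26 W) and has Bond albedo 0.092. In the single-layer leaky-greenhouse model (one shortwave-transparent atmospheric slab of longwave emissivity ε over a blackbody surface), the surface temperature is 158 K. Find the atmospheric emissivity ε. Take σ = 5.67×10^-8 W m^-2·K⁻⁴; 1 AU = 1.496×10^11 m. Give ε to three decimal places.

0.292

d = 5.02 × 1.496×10^11 m = 7.510×10^11 m.
Flux at the orbit: S = L/(4πd²) = 9.42×10^26/(4π·(7.51×10^11)²) = 132.9 W m^-2.
Effective temperature: T_e = [S(1−α)/(4σ)]^(1/4) = 151.9 K.
Since (2−ε)/2 = (T_e/T_s)⁴ = 0.8539, ε = 0.2923.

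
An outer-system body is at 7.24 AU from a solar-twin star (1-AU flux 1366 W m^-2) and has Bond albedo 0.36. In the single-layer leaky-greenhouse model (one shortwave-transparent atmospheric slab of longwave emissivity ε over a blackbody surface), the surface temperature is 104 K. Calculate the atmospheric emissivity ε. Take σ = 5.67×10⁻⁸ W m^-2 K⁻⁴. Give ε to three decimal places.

Irradiance scales as 1/d², so S = 1366 W m^-2 × (1/7.24)² = 26.06 W m^-2.
TOA balance gives T_e = 92.60 K.
Inverting T_s⁴ = 2T_e⁴/(2−ε): (T_e/T_s)⁴ = 0.6286, so ε = 2(1 − 0.6286) = 0.7428.

0.743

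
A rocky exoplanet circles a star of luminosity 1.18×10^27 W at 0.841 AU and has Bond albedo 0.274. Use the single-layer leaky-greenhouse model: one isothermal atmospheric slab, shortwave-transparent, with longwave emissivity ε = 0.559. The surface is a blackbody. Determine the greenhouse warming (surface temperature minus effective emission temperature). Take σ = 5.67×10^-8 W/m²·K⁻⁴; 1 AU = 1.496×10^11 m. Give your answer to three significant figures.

31.7 kelvin

d = 0.841 × 1.496×10^11 m = 1.258×10^11 m.
Flux at the orbit: S = L/(4πd²) = 1.18×10^27/(4π·(1.26×10^11)²) = 5932 W/m².
The planet radiates to space at T_e = [S(1−α)/(4σ)]^(1/4) = 371.2 K.
For a single slab of emissivity ε, T_s⁴ = 2T_e⁴/(2−ε); thus T_s = 371.2·(1.388)^(1/4) = 402.9 K.
T_s − T_e = 402.9 − 371.2 = 31.70 K.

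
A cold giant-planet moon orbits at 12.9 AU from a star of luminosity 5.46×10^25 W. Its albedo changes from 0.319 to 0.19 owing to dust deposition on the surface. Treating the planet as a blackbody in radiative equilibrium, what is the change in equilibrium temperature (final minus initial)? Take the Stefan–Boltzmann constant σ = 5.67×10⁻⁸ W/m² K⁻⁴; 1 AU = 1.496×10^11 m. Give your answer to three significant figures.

Orbital distance: d = 12.9 AU = 1.930×10^12 m.
Flux at the orbit: S = L/(4πd²) = 5.46×10^25/(4π·(1.93×10^12)²) = 1.167 W/m².
Initial: T₁ = [S(1−0.319)/(4σ)]^(1/4) = 43.26 K.
After:  T₂ = [1.167·0.81/(4σ)]^(1/4) = 45.18 K.
Change: 45.18 − 43.26 = 1.917 K.

1.92 K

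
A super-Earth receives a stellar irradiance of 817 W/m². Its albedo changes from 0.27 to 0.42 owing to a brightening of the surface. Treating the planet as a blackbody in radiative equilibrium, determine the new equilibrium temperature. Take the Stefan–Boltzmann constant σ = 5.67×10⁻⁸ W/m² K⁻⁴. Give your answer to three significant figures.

214 kelvin

With the new albedo, S(1−α₂)/4 = 118.5 W/m², so T₂ = 213.8 K.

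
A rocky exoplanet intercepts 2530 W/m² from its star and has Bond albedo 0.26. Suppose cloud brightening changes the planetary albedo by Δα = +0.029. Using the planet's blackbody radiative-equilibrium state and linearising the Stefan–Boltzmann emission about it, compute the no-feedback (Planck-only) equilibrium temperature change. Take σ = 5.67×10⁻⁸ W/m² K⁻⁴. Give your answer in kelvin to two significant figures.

-3.0 kelvin

Unperturbed T_e = [2530·(1−0.26)/(4σ)]^¼ = 301.4 K.
The change in absorbed flux is Δ[S(1−α)/4] = −SΔα/4 = -18.34 W/m².
The Planck feedback parameter is 4σT_e³ = 6.211 W/m²/K.
Hence the no-feedback warming is ΔF/(4σT_e³) = -2.95 K.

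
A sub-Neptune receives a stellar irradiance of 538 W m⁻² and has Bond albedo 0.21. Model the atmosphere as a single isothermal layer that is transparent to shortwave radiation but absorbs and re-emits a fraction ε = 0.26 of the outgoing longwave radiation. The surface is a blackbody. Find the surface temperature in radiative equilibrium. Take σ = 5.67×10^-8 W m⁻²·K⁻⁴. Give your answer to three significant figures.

215 K

At the top of the atmosphere, σT_e⁴ = S(1−α)/4 = 106.3 W m⁻², giving T_e = 208.1 K.
The surface balance (absorbed SW + ε·downward IR = σT_s⁴) with T_a⁴ = T_s⁴/2 reduces to T_s = T_e·[2/(2−ε)]^¼ = 215.4 K.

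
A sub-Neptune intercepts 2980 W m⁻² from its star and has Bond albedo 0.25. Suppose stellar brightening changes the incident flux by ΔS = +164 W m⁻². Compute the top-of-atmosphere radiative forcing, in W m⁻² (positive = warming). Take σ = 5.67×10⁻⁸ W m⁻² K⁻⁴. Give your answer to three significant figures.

ΔF = Δ[S(1−α)]/4 = (1−0.25)·+164/4 = 30.75 W m⁻².

30.8 W m⁻²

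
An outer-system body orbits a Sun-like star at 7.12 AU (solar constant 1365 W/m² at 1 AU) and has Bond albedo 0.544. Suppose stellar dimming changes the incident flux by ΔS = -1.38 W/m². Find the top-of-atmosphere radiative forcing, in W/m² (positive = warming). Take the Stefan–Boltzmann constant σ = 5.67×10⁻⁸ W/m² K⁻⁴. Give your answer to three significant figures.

Flux at the orbit: S = 1365/(7.12)² = 26.93 W/m².
ΔF = Δ[S(1−α)]/4 = (1−0.544)·-1.38/4 = -0.1573 W/m².

-0.157 W/m²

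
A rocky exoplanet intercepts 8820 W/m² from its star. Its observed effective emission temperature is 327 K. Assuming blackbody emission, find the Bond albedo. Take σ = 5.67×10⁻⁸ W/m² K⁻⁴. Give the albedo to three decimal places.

Rearranging the radiative balance, α = 1 − 4σT⁴/S.
4σT⁴ = 4·5.67×10⁻⁸·(327)⁴ = 2593 W/m².
1−α = 2593/8820 = 0.2940, so α = 0.7060.

0.706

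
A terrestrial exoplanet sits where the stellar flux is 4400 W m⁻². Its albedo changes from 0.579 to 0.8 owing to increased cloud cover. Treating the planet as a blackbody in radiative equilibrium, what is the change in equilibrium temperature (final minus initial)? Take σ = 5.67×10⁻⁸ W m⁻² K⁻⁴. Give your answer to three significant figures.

-51.0 kelvin

Before: T₁ = [4400·0.421/(4σ)]^(1/4) = 300.6 K.
Final:   T₂ = [S(1−0.8)/(4σ)]^(1/4) = 249.6 K.
Change: 249.6 − 300.6 = -51.04 K.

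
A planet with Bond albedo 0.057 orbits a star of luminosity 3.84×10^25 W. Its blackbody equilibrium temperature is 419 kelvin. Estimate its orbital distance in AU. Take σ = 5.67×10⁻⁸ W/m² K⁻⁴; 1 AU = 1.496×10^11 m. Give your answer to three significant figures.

Required flux: S = 4σT⁴/(1−α) = 7413 W/m².
Then d = [L/(4πS)]^(1/2) = 2.030×10^10 m, i.e. 0.1357 AU.

0.136 AU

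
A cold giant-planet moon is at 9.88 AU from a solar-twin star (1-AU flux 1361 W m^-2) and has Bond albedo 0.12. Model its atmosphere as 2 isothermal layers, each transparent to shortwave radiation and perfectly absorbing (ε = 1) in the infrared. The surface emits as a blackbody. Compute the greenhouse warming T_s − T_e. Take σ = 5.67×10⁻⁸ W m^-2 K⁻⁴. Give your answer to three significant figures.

27.1 kelvin

Flux at the orbit: S = 1361/(9.88)² = 13.94 W m^-2.
OLR = S(1−α)/4 = 3.067 W m^-2; the top layer radiates at T_e = 85.76 K.
Surface: T_s = (3)^¼·T_e = 112.9 K.
Warming: T_s − T_e = 27.11 K.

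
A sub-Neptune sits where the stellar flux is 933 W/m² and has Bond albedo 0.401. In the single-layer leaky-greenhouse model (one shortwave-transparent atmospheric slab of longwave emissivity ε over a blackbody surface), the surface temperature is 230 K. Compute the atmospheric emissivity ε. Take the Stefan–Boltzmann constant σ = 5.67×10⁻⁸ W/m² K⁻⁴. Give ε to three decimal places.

Effective temperature: T_e = [S(1−α)/(4σ)]^(1/4) = 222.8 K.
T_s⁴ = T_e⁴·2/(2−ε) → ε = 2 − 2(T_e/T_s)⁴ = 2 − 2·(222.8/230)⁴ = 0.2389.

0.239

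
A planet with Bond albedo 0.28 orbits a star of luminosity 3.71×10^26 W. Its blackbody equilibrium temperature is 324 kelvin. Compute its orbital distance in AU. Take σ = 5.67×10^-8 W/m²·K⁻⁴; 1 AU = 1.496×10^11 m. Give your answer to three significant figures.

0.616 AU

Energy balance gives S = 4σT⁴/(1−α) = 3471 W/m².
Then d = [L/(4πS)]^(1/2) = 9.222×10^10 m, i.e. 0.6165 AU.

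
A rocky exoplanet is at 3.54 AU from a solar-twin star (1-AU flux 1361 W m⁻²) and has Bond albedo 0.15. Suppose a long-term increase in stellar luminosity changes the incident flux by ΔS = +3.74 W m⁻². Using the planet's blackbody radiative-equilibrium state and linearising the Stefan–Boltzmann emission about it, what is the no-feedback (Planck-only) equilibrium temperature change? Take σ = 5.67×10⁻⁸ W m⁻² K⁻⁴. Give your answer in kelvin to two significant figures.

Irradiance scales as 1/d², so S = 1361 W m⁻² × (1/3.54)² = 108.6 W m⁻².
Unperturbed T_e = [108.6·(1−0.15)/(4σ)]^¼ = 142.0 K.
TOA radiative forcing: ΔF = (1−α)ΔS/4 = 0.85·(+3.74)/4 = 0.7948 W m⁻².
Linearising σT⁴ gives d(σT⁴)/dT = 4σT_e³ = 0.6499 W m⁻² per K.
Hence the no-feedback warming is ΔF/(4σT_e³) = 1.22 K.

1.2 K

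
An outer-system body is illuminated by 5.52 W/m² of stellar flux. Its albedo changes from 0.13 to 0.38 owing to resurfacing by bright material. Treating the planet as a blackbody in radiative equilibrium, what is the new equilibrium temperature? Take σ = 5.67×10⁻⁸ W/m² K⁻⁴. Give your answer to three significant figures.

62.3 K

With the new albedo, S(1−α₂)/4 = 0.8556 W/m², so T₂ = 62.33 K.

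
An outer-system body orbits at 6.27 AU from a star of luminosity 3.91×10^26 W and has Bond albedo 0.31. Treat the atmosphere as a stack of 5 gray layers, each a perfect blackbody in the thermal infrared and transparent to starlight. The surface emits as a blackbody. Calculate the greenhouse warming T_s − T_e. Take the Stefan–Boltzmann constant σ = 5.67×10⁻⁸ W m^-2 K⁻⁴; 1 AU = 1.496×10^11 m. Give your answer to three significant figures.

Orbital distance: d = 6.27 AU = 9.380×10^11 m.
S = L/(4πd²) = 35.36 W m^-2.
The effective emission temperature is T_e = [S(1−α)/(4σ)]^¼ = 101.8 K.
Surface: T_s = (6)^¼·T_e = 159.4 K.
So the greenhouse effect raises the surface by 159.4 − 101.8 = 57.55 K.

57.6 kelvin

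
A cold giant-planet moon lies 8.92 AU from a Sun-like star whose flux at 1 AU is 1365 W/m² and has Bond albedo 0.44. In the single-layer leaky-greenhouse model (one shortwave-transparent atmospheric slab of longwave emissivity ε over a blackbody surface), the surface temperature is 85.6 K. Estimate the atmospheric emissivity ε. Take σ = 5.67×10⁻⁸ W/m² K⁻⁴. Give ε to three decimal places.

0.422

Irradiance scales as 1/d², so S = 1365 W/m² × (1/8.92)² = 17.16 W/m².
Effective temperature: T_e = [S(1−α)/(4σ)]^(1/4) = 80.67 K.
Inverting T_s⁴ = 2T_e⁴/(2−ε): (T_e/T_s)⁴ = 0.7890, so ε = 2(1 − 0.7890) = 0.4221.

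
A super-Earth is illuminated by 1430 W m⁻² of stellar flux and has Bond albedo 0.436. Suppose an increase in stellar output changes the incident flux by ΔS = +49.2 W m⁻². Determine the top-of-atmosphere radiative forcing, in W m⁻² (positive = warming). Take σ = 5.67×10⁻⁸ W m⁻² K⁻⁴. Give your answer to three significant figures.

6.94 W m⁻²

Only a fraction (1−α) is absorbed and it's spread over 4πR², so ΔF = (1−α)ΔS/4 = 6.937 W m⁻².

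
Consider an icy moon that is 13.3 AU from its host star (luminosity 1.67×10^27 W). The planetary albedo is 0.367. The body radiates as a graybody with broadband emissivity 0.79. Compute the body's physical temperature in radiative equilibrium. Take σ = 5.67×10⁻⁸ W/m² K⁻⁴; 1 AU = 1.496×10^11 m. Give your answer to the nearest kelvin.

d = 13.3 × 1.496×10^11 m = 1.990×10^12 m.
S = L/(4πd²) = 33.57 W/m².
The planet absorbs (1−α)S over its disc πR² and re-emits over 4πR², so the mean absorbed flux is (1−0.367)·33.57/4 = 5.312 W/m².
Equating to εσT⁴ with ε = 0.79: T = (5.312/0.79σ)^(1/4) = 104.4 K.

104 K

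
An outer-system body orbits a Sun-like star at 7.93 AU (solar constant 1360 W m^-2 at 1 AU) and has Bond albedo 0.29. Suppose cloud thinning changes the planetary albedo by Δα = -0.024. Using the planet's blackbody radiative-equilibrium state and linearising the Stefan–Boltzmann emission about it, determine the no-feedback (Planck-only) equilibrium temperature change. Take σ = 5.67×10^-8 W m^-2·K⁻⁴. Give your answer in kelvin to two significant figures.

0.77 K

Flux at the orbit: S = 1360/(7.93)² = 21.63 W m^-2.
Unperturbed T_e = [21.63·(1−0.29)/(4σ)]^¼ = 90.71 K.
The change in absorbed flux is Δ[S(1−α)/4] = −SΔα/4 = 0.1298 W m^-2.
The Planck feedback parameter is 4σT_e³ = 0.1693 W m^-2/K.
ΔT₀ = ΔF/λ_P = 0.1298/0.1693 = 0.767 K.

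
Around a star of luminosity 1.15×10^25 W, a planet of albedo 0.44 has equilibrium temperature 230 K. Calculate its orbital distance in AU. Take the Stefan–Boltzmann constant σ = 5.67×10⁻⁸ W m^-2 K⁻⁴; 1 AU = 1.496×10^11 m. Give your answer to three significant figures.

0.190 AU

Energy balance gives S = 4σT⁴/(1−α) = 1133 W m^-2.
From L = 4πd²S, d = √(1.15×10^25/(4π·1133)) = 2.842×10^10 m = 0.1899 AU.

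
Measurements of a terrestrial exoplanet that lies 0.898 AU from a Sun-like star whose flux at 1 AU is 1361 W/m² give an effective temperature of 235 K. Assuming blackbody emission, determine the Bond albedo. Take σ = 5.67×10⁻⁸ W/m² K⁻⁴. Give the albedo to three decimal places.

Irradiance scales as 1/d², so S = 1361 W/m² × (1/0.898)² = 1688 W/m².
Energy balance: S(1−α)/4 = σT⁴, so 1−α = 4σT⁴/S.
4σT⁴ = 4·5.67×10⁻⁸·(235)⁴ = 691.7 W/m².
1−α = 691.7/1688 = 0.4098, so α = 0.5902.

0.590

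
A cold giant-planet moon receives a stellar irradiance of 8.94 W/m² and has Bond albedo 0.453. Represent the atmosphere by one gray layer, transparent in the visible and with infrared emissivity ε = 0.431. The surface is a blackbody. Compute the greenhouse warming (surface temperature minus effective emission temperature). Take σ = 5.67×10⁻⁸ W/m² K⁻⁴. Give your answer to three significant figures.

4.26 K

The planet radiates to space at T_e = [S(1−α)/(4σ)]^(1/4) = 68.14 K.
For a single slab of emissivity ε, T_s⁴ = 2T_e⁴/(2−ε); thus T_s = 68.14·(1.275)^(1/4) = 72.41 K.
The atmosphere warms the surface by 4.263 K.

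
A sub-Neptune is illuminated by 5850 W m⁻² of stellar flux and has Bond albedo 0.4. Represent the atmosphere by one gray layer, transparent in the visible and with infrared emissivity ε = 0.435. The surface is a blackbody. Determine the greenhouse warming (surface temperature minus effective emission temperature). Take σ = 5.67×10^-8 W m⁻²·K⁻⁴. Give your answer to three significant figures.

Effective emission temperature (TOA balance): σT_e⁴ = S(1−α)/4 = 877.5 W m⁻² → T_e = 352.7 K.
For a single slab of emissivity ε, T_s⁴ = 2T_e⁴/(2−ε); thus T_s = 352.7·(1.278)^(1/4) = 375.0 K.
Greenhouse warming: T_s − T_e = 22.30 K.

22.3 K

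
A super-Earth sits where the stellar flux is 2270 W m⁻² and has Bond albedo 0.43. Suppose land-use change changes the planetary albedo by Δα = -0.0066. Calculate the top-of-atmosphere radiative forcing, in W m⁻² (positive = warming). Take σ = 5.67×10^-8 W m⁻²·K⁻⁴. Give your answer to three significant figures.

3.75 W m⁻²

TOA radiative forcing: ΔF = −S·Δα/4 = −2270·(-0.0066)/4 = 3.745 W m⁻².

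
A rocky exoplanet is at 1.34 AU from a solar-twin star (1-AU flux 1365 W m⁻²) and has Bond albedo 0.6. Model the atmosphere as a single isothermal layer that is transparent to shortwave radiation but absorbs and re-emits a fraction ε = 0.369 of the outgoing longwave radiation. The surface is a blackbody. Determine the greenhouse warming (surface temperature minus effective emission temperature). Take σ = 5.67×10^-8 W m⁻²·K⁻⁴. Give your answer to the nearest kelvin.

10 kelvin

By the inverse-square law, S = 1365/1.34² = 760.2 W m⁻².
At the top of the atmosphere, σT_e⁴ = S(1−α)/4 = 76.02 W m⁻², giving T_e = 191.4 K.
Surface balance with a leaky layer gives σT_s⁴ = σT_e⁴·2/(2−ε), so T_s = T_e·[2/(2−0.369)]^(1/4) = 201.4 K.
Greenhouse warming: T_s − T_e = 10.01 K.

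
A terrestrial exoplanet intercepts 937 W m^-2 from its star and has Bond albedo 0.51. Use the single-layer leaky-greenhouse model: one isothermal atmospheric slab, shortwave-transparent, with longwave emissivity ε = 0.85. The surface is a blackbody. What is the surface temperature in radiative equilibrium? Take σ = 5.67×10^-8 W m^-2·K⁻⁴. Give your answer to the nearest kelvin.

244 K

At the top of the atmosphere, σT_e⁴ = S(1−α)/4 = 114.8 W m^-2, giving T_e = 212.1 K.
For a single slab of emissivity ε, T_s⁴ = 2T_e⁴/(2−ε); thus T_s = 212.1·(1.739)^(1/4) = 243.6 K.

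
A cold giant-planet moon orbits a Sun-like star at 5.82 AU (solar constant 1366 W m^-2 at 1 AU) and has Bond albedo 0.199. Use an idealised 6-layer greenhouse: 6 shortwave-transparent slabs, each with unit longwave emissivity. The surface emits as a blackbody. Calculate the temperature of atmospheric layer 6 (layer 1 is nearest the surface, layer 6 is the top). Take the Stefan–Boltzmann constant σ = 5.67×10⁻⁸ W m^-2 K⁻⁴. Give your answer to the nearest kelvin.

Flux at the orbit: S = 1366/(5.82)² = 40.33 W m^-2.
Top-of-atmosphere balance: σT_e⁴ = S(1−α)/4 = 8.076 W m^-2 → T_e = 109.2 K.
In the N-layer model, layer k (counted from the surface) has T_k = (N+1−k)^(1/4)·T_e.
With k = 6: T_6 = (6+1−6)^¼·109.2 K = 109.2 K.

109 kelvin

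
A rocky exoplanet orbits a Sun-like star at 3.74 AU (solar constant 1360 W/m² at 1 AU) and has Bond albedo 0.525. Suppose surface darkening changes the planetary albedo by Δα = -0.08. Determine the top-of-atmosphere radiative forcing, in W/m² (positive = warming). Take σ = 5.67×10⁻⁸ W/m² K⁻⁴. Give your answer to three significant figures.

Irradiance scales as 1/d², so S = 1360 W/m² × (1/3.74)² = 97.23 W/m².
TOA radiative forcing: ΔF = −S·Δα/4 = −97.23·(-0.08)/4 = 1.945 W/m².

1.94 W/m²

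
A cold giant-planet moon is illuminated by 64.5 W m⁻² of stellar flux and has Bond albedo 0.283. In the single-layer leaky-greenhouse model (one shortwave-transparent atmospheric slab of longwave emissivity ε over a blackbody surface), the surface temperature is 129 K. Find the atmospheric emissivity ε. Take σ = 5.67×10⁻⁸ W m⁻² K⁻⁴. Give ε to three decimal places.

TOA balance gives T_e = 119.5 K.
Inverting T_s⁴ = 2T_e⁴/(2−ε): (T_e/T_s)⁴ = 0.7363, so ε = 2(1 − 0.7363) = 0.5273.

0.527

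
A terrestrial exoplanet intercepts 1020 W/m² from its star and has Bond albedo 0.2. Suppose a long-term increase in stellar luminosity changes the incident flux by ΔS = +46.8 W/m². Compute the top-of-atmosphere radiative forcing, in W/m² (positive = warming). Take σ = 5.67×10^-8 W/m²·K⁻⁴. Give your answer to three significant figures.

9.36 W/m²

Only a fraction (1−α) is absorbed and it's spread over 4πR², so ΔF = (1−α)ΔS/4 = 9.360 W/m².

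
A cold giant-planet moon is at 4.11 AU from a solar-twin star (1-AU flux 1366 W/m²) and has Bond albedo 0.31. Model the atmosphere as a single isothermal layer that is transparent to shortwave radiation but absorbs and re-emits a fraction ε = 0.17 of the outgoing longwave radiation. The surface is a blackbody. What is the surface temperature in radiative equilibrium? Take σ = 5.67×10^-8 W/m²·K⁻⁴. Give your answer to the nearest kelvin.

By the inverse-square law, S = 1366/4.11² = 80.87 W/m².
At the top of the atmosphere, σT_e⁴ = S(1−α)/4 = 13.95 W/m², giving T_e = 125.2 K.
Surface balance with a leaky layer gives σT_s⁴ = σT_e⁴·2/(2−ε), so T_s = T_e·[2/(2−0.17)]^(1/4) = 128.1 K.

128 K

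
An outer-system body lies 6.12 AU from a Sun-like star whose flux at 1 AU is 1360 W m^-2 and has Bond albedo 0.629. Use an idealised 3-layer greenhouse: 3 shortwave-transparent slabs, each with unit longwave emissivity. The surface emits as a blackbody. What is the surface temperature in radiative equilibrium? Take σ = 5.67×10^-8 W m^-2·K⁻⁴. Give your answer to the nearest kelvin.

Flux at the orbit: S = 1360/(6.12)² = 36.31 W m^-2.
OLR = S(1−α)/4 = 3.368 W m^-2; the top layer radiates at T_e = 87.79 K.
Layer-by-layer balance gives σT_s⁴ = (N+1)σT_e⁴, so T_s = 4^¼·87.79 = 124.2 K.

124 kelvin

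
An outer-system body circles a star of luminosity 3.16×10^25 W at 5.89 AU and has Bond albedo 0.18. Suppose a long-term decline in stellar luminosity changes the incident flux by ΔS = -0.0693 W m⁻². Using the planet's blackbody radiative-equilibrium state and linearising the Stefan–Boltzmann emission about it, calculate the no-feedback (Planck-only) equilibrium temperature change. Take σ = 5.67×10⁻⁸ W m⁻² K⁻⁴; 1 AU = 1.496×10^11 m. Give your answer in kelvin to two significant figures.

-0.31 K

d = 5.89 × 1.496×10^11 m = 8.811×10^11 m.
Flux at the orbit: S = L/(4πd²) = 3.16×10^25/(4π·(8.81×10^11)²) = 3.239 W m⁻².
Reference equilibrium: T_e = [S(1−α)/(4σ)]^(1/4) = 58.50 K.
ΔF = Δ[S(1−α)]/4 = (1−0.18)·-0.0693/4 = -0.01421 W m⁻².
The Planck feedback parameter is 4σT_e³ = 0.04540 W m⁻²/K.
Hence the no-feedback warming is ΔF/(4σT_e³) = -0.313 K.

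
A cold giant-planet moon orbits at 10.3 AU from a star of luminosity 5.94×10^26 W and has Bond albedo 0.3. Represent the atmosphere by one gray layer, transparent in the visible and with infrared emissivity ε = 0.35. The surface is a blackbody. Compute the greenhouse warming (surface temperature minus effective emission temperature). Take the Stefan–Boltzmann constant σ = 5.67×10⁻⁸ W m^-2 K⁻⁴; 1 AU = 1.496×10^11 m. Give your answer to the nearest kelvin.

Orbital distance: d = 10.3 AU = 1.541×10^12 m.
S = L/(4πd²) = 19.91 W m^-2.
The planet radiates to space at T_e = [S(1−α)/(4σ)]^(1/4) = 88.54 K.
The surface balance (absorbed SW + ε·downward IR = σT_s⁴) with T_a⁴ = T_s⁴/2 reduces to T_s = T_e·[2/(2−ε)]^¼ = 92.90 K.
The atmosphere warms the surface by 4.362 K.

4 K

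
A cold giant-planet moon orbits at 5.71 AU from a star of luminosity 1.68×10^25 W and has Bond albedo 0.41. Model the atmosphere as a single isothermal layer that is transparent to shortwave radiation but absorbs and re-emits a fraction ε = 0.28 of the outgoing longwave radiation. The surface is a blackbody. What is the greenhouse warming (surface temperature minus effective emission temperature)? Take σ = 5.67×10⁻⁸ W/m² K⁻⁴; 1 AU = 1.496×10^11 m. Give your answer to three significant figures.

1.80 kelvin

Orbital distance: d = 5.71 AU = 8.542×10^11 m.
S = L/(4πd²) = 1.832 W/m².
At the top of the atmosphere, σT_e⁴ = S(1−α)/4 = 0.2702 W/m², giving T_e = 46.72 K.
Surface balance with a leaky layer gives σT_s⁴ = σT_e⁴·2/(2−ε), so T_s = T_e·[2/(2−0.28)]^(1/4) = 48.52 K.
The atmosphere warms the surface by 1.795 K.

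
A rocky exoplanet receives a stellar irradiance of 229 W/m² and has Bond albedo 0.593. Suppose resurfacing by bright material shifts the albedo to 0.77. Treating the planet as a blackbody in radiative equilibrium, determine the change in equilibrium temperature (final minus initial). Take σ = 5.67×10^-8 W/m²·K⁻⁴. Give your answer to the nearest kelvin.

-19 kelvin

Initial: T₁ = [S(1−0.593)/(4σ)]^(1/4) = 142.4 K.
After:  T₂ = [229.0·0.23/(4σ)]^(1/4) = 123.4 K.
Change: 123.4 − 142.4 = -18.93 K.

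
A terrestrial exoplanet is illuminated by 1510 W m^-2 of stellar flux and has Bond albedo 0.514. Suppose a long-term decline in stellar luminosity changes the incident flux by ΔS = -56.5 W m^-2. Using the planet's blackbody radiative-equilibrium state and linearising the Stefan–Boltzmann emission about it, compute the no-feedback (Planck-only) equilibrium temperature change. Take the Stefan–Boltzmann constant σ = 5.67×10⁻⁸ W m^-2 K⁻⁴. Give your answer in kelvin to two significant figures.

Unperturbed T_e = [1510·(1−0.514)/(4σ)]^¼ = 238.5 K.
TOA radiative forcing: ΔF = (1−α)ΔS/4 = 0.486·(-56.5)/4 = -6.865 W m^-2.
Linearising σT⁴ gives d(σT⁴)/dT = 4σT_e³ = 3.077 W m^-2 per K.
So ΔT₀ = -6.865/3.077 = -2.23 K.

-2.2 K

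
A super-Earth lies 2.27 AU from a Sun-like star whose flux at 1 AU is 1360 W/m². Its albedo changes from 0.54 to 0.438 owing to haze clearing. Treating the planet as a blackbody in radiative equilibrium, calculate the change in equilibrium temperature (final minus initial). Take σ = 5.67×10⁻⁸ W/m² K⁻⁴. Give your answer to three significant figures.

7.81 kelvin

Irradiance scales as 1/d², so S = 1360 W/m² × (1/2.27)² = 263.9 W/m².
Initial: T₁ = [S(1−0.54)/(4σ)]^(1/4) = 152.1 K.
Final:   T₂ = [S(1−0.438)/(4σ)]^(1/4) = 159.9 K.
ΔT = T₂ − T₁ = 7.810 K.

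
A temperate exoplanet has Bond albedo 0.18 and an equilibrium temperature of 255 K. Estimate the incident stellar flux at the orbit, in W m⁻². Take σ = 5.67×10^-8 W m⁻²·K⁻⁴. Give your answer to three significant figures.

From S(1−α)/4 = σT⁴: S = 4σT⁴/(1−α).
σT⁴ = 5.67×10⁻⁸·(255)⁴ = 239.7 W m⁻².
So S = 4×239.7/(1−0.18) = 1169 W m⁻².

1170 W m⁻²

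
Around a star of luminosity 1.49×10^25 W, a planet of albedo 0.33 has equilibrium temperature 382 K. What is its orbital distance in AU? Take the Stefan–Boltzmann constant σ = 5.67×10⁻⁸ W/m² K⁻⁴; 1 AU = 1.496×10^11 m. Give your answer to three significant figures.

The flux needed for this T is 4σT⁴/(1−0.33) = 7208 W/m².
From L = 4πd²S, d = √(1.49×10^25/(4π·7208)) = 1.283×10^10 m = 0.08573 AU.

0.0857 AU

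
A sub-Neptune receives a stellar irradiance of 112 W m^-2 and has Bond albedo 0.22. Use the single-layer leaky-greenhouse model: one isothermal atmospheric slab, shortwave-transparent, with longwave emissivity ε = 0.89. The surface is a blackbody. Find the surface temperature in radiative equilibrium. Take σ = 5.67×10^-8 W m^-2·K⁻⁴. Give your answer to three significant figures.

162 K

The planet radiates to space at T_e = [S(1−α)/(4σ)]^(1/4) = 140.1 K.
The surface balance (absorbed SW + ε·downward IR = σT_s⁴) with T_a⁴ = T_s⁴/2 reduces to T_s = T_e·[2/(2−ε)]^¼ = 162.3 K.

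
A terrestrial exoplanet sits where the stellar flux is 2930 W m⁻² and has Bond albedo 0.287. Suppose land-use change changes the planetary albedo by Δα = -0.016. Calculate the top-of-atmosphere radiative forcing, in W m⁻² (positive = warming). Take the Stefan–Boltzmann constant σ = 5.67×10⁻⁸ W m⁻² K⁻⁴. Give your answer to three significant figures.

The change in absorbed flux is Δ[S(1−α)/4] = −SΔα/4 = 11.72 W m⁻².

11.7 W m⁻²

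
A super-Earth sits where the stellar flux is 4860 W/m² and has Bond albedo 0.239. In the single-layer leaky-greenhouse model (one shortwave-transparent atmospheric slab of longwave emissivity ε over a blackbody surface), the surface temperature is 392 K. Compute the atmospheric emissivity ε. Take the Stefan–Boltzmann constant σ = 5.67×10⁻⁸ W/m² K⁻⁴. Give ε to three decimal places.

0.619

TOA balance gives T_e = 357.4 K.
Since (2−ε)/2 = (T_e/T_s)⁴ = 0.6906, ε = 0.6188.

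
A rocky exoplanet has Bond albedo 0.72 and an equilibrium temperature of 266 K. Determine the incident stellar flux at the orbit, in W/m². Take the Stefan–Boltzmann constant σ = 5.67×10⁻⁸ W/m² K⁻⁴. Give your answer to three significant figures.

Invert the energy balance for S: S = 4σT⁴/(1−α).
σT⁴ = 5.67×10⁻⁸·(266)⁴ = 283.9 W/m².
S = 4·283.9/0.28 = 4055 W/m².

4060 W/m²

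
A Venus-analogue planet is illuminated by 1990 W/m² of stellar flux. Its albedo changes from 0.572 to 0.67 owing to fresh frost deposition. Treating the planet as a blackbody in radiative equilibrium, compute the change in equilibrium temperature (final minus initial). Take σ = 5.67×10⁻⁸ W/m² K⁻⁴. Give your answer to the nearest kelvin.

With α = 0.572, T₁ = 247.6 K.
After:  T₂ = [1990·0.33/(4σ)]^(1/4) = 232.0 K.
Change: 232.0 − 247.6 = -15.58 K.

-16 K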